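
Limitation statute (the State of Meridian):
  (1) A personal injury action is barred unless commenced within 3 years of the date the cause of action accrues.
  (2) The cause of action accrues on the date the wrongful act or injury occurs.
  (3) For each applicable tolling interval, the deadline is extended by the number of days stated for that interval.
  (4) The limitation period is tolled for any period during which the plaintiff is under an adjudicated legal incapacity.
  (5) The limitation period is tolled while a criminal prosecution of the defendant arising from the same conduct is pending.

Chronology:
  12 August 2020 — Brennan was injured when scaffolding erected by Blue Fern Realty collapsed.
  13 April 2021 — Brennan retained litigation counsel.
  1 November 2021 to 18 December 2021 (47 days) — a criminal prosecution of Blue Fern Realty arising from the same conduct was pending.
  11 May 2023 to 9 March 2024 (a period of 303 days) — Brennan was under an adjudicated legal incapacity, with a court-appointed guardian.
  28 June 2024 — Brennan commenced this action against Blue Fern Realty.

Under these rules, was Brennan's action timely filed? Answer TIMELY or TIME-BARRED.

TIMELY

The limitation period began to run on 12 August 2020.
The untolled deadline — 3 years after 12 August 2020 — is 12 August 2023.
Because the pending criminal prosecution ran from 1 November 2021 to 18 December 2021, the deadline is extended by 47 days to 28 September 2023.
The plaintiff's legal incapacity from 11 May 2023 to 9 March 2024 tolled the period for 303 days, extending the deadline to 27 July 2024.
The other events in the timeline have no effect on the limitation period under the stated rules.
The 28 June 2024 filing precedes the 27 July 2024 deadline; the claim is timely.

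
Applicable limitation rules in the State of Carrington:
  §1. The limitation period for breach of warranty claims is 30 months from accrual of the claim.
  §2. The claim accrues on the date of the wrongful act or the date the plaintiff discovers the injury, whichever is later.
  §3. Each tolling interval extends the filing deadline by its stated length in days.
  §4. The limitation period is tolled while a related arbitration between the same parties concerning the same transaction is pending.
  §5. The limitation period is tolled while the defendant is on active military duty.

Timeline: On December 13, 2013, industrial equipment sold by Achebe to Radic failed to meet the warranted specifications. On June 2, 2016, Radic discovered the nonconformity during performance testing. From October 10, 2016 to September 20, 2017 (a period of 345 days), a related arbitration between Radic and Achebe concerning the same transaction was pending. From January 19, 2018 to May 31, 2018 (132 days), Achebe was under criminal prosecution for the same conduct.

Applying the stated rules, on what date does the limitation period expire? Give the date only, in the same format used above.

November 12, 2019

Taking the later of the act (December 13, 2013) and discovery (June 2, 2016), the claim accrued on June 2, 2016.
30 months from June 2, 2016 is December 2, 2018.
The pending related arbitration from October 10, 2016 to September 20, 2017 tolled the period for 345 days, extending the deadline to November 12, 2019.
Although a criminal prosecution ran from January 19, 2018 to May 31, 2018, the stated rules do not make that a tolling event, so it is disregarded.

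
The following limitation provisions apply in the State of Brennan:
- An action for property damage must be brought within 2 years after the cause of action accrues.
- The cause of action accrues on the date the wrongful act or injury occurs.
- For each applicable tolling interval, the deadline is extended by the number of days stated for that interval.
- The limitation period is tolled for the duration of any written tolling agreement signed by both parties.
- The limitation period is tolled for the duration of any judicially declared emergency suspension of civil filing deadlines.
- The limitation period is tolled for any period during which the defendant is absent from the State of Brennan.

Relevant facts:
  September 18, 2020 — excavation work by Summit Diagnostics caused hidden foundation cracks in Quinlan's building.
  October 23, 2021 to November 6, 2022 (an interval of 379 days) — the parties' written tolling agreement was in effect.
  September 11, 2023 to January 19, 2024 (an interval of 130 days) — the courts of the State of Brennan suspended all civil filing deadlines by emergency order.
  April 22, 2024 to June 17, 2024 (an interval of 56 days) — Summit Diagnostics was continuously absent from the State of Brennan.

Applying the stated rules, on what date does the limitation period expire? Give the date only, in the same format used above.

The limitation period began to run on September 18, 2020.
The untolled deadline — 2 years after September 18, 2020 — is September 18, 2022.
Because the written tolling agreement ran from October 23, 2021 to November 6, 2022, the deadline is extended by 379 days to October 2, 2023.
The emergency suspension of filing deadlines from September 11, 2023 to January 19, 2024 tolled the period for 130 days, extending the deadline to February 9, 2024.
By the time the defendant's absence from the jurisdiction began on April 22, 2024, the limitation period had already expired on February 9, 2024; that interval cannot revive it.

February 9, 2024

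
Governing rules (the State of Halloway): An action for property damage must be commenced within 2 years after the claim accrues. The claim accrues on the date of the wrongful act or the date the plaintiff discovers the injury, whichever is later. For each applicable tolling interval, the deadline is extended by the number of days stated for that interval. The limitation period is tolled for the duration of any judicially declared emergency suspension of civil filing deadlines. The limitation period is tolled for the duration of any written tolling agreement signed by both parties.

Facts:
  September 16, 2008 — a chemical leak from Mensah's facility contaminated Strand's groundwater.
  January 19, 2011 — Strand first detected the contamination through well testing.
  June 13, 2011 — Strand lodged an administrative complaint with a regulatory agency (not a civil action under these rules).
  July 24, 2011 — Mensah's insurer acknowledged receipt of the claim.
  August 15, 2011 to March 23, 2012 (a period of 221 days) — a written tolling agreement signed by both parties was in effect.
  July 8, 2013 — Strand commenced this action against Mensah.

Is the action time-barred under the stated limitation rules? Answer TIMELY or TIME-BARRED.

TIMELY

Taking the later of the act (September 16, 2008) and discovery (January 19, 2011), the claim accrued on January 19, 2011.
Adding the 2 years base period to January 19, 2011 gives a deadline of January 19, 2013, before any tolling.
The period was tolled for 221 days by the written tolling agreement (August 15, 2011 to March 23, 2012), pushing the deadline to August 28, 2013.
The other events in the timeline have no effect on the limitation period under the stated rules.
Strand filed on July 8, 2013, before the August 28, 2013 deadline, so the action is timely.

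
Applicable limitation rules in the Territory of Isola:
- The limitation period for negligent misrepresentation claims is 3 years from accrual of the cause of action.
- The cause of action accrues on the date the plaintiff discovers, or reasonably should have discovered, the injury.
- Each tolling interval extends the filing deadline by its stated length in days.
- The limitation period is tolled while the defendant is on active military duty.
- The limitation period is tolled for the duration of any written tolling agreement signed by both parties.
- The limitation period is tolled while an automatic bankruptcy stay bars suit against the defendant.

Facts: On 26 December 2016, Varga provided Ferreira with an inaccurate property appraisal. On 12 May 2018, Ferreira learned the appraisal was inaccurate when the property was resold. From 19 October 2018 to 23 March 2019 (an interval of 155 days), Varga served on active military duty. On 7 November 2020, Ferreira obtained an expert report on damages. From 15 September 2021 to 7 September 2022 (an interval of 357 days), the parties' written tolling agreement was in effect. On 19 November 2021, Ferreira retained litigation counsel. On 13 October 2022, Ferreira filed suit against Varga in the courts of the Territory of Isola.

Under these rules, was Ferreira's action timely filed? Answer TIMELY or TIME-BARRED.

The claim did not accrue until Ferreira discovered the injury on 12 May 2018; the 26 December 2016 act date does not start the clock under the stated rule.
Adding the 3 years base period to 12 May 2018 gives a deadline of 12 May 2021, before any tolling.
The defendant's active military service from 19 October 2018 to 23 March 2019 tolled the period for 155 days, extending the deadline to 14 October 2021.
The period was tolled for 357 days by the written tolling agreement (15 September 2021 to 7 September 2022), pushing the deadline to 6 October 2022.
Nothing else in the chronology tolls or restarts the period.
The 13 October 2022 filing falls after the 6 October 2022 deadline; the claim is time-barred.

TIME-BARRED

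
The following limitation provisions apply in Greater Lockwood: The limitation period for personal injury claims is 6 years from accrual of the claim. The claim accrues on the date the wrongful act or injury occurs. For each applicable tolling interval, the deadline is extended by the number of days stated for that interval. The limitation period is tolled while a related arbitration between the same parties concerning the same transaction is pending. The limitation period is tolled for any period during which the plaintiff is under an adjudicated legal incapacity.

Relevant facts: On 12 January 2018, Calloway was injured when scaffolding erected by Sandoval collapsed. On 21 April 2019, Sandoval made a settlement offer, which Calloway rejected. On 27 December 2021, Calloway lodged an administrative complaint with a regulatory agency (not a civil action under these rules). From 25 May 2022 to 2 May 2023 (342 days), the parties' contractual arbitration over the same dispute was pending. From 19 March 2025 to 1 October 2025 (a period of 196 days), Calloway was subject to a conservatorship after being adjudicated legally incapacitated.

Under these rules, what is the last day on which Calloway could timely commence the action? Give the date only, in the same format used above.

The claim accrued on 12 January 2018, the date of the act.
The untolled deadline — 6 years after 12 January 2018 — is 12 January 2024.
The period was tolled for 342 days by the pending related arbitration (25 May 2022 to 2 May 2023), pushing the deadline to 19 December 2024.
The plaintiff's legal incapacity starting 19 March 2025 came too late — the period had run on 19 December 2024 — and so does not extend the deadline.
The other events in the timeline have no effect on the limitation period under the stated rules.

19 December 2024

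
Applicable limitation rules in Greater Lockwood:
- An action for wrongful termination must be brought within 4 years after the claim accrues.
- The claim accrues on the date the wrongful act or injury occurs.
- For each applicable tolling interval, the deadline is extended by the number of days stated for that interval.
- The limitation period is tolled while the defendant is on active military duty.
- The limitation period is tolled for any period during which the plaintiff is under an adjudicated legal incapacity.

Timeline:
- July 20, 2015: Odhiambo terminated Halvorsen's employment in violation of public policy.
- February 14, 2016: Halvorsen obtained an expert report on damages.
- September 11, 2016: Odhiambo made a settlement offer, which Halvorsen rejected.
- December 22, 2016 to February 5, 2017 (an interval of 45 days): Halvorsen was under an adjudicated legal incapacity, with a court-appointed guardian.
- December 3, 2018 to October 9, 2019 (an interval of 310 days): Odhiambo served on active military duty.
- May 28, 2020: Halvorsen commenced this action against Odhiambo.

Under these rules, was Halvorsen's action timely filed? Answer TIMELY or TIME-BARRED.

The claim accrued on July 20, 2015, when the wrongful act occurred.
The untolled deadline — 4 years after July 20, 2015 — is July 20, 2019.
The period was tolled for 45 days by the plaintiff's legal incapacity (December 22, 2016 to February 5, 2017), pushing the deadline to September 3, 2019.
The period was tolled for 310 days by the defendant's active military service (December 3, 2018 to October 9, 2019), pushing the deadline to July 9, 2020.
Nothing else in the chronology tolls or restarts the period.
Halvorsen filed on May 28, 2020, before the July 9, 2020 deadline, so the action is timely.

TIMELY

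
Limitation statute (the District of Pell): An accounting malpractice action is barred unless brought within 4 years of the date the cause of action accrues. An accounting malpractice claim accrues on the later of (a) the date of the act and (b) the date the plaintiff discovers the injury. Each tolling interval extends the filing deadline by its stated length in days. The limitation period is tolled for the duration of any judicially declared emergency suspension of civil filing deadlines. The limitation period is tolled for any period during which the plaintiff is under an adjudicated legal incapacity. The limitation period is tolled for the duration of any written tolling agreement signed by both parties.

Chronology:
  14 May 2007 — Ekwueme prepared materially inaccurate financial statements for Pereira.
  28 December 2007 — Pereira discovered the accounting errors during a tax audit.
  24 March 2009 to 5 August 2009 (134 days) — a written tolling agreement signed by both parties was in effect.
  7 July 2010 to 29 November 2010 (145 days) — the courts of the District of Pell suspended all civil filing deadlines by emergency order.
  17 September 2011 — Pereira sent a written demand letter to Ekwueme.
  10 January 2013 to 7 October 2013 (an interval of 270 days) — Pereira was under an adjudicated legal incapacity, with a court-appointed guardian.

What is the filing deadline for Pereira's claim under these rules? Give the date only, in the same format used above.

2 October 2012

The claim accrued on 28 December 2007 — the later of the 14 May 2007 act and the 28 December 2007 discovery.
4 years from 28 December 2007 is 28 December 2011.
The period was tolled for 134 days by the written tolling agreement (24 March 2009 to 5 August 2009), pushing the deadline to 10 May 2012.
Because the emergency suspension of filing deadlines ran from 7 July 2010 to 29 November 2010, the deadline is extended by 145 days to 2 October 2012.
The plaintiff's legal incapacity from 10 January 2013 to 7 October 2013 began after the period had already run on 2 October 2012, so it has no tolling effect.
None of the other events listed affects the running of the period under the stated rules.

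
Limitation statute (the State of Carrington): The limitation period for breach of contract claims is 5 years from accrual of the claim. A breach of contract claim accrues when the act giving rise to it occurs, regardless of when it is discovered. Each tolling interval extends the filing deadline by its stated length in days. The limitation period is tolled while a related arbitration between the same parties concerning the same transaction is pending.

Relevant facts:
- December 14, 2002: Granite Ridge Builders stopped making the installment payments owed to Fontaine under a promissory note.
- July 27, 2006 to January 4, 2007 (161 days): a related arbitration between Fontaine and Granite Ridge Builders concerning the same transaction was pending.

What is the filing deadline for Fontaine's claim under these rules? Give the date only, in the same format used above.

May 23, 2008

The claim accrued on December 14, 2002, when the wrongful act occurred.
Adding the 5 years base period to December 14, 2002 gives a deadline of December 14, 2007, before any tolling.
Because the pending related arbitration ran from July 27, 2006 to January 4, 2007, the deadline is extended by 161 days to May 23, 2008.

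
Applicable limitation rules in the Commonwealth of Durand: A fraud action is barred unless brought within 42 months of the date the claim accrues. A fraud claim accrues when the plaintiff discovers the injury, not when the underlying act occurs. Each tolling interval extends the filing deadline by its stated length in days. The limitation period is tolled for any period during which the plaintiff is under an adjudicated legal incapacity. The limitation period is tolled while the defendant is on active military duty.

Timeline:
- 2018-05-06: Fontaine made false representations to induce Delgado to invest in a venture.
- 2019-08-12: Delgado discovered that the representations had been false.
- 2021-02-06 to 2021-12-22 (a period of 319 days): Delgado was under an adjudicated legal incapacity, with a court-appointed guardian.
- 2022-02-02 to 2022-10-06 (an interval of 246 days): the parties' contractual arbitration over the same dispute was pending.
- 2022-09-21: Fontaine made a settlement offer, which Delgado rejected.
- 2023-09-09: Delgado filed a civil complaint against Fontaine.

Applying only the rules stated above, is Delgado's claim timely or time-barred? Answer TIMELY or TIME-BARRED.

Under the discovery rule, the claim accrued on 2019-08-12, when Delgado discovered the injury — not on the 2018-05-06 date of the underlying act.
The untolled deadline — 42 months after 2019-08-12 — is 2023-02-12.
The plaintiff's legal incapacity from 2021-02-06 to 2021-12-22 tolled the period for 319 days, extending the deadline to 2023-12-28.
No stated provision tolls the period for a pending arbitration, so the interval from 2022-02-02 to 2022-10-06 has no effect on the deadline.
The other events in the timeline have no effect on the limitation period under the stated rules.
Filing on 2023-09-09 beat the 2023-12-28 deadline — the action is timely.

TIMELY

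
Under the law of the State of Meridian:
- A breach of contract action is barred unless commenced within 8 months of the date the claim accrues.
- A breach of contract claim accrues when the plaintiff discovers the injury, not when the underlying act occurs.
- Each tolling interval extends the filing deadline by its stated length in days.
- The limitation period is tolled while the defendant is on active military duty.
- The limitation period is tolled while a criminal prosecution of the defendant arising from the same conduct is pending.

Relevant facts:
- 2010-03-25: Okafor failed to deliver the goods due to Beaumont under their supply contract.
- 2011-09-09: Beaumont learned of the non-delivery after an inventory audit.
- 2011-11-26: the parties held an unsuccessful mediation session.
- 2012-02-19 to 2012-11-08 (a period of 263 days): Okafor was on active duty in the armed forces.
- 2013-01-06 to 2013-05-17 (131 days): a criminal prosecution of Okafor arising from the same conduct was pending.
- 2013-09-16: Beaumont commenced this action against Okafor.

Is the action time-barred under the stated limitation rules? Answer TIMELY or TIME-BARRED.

TIME-BARRED

The claim did not accrue until Beaumont discovered the injury on 2011-09-09; the 2010-03-25 act date does not start the clock under the stated rule.
The untolled deadline — 8 months after 2011-09-09 — is 2012-05-09.
The period was tolled for 263 days by the defendant's active military service (2012-02-19 to 2012-11-08), pushing the deadline to 2013-01-27.
The period was tolled for 131 days by the pending criminal prosecution (2013-01-06 to 2013-05-17), pushing the deadline to 2013-06-07.
Nothing else in the chronology tolls or restarts the period.
Beaumont filed on 2013-09-16, after the 2013-06-07 deadline, so the action is time-barred.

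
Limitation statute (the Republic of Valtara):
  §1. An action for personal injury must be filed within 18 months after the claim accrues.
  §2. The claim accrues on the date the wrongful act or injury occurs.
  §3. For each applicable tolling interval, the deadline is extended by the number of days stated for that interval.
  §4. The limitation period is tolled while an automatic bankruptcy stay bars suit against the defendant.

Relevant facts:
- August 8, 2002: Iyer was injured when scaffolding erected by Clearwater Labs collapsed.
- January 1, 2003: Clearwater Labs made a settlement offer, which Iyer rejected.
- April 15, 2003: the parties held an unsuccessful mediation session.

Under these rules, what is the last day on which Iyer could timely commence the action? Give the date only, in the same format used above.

The claim accrued on August 8, 2002, when the wrongful act occurred.
18 months from August 8, 2002 is February 8, 2004.
The other events in the timeline have no effect on the limitation period under the stated rules.

February 8, 2004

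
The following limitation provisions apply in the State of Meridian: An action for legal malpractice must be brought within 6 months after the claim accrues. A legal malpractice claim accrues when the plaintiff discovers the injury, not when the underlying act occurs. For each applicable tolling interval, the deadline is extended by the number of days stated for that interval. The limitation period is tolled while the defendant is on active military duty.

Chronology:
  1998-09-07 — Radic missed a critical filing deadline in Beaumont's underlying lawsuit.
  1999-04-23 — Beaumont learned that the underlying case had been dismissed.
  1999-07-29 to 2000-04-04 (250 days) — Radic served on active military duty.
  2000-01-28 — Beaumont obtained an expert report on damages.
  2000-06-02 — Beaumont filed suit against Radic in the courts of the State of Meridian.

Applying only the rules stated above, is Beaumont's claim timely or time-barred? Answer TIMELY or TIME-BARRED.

TIMELY

Accrual is tied to discovery, so the period began on 1999-04-23 rather than on 1998-09-07 when the act occurred.
6 months from 1999-04-23 is 1999-10-23.
The period was tolled for 250 days by the defendant's active military service (1999-07-29 to 2000-04-04), pushing the deadline to 2000-06-29.
Nothing else in the chronology tolls or restarts the period.
Filing on 2000-06-02 beat the 2000-06-29 deadline — the action is timely.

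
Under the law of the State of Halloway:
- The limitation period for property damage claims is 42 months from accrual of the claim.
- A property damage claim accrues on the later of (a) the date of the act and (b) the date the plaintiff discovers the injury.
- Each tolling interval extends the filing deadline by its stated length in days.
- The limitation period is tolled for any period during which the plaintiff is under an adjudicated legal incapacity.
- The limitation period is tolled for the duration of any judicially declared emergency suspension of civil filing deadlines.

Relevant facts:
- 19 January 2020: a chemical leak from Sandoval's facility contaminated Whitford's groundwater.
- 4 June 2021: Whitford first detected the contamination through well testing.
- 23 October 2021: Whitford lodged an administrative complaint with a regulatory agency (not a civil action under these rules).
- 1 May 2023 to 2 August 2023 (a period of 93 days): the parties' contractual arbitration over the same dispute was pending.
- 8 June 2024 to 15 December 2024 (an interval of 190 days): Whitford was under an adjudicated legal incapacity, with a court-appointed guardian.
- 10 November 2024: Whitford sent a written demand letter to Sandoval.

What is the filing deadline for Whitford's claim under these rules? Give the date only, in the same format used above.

12 June 2025

Taking the later of the act (19 January 2020) and discovery (4 June 2021), the claim accrued on 4 June 2021.
Adding the 42 months base period to 4 June 2021 gives a deadline of 4 December 2024, before any tolling.
The period was tolled for 190 days by the plaintiff's legal incapacity (8 June 2024 to 15 December 2024), pushing the deadline to 12 June 2025.
Although a pending arbitration ran from 1 May 2023 to 2 August 2023, the stated rules do not make that a tolling event, so it is disregarded.
The other events in the timeline have no effect on the limitation period under the stated rules.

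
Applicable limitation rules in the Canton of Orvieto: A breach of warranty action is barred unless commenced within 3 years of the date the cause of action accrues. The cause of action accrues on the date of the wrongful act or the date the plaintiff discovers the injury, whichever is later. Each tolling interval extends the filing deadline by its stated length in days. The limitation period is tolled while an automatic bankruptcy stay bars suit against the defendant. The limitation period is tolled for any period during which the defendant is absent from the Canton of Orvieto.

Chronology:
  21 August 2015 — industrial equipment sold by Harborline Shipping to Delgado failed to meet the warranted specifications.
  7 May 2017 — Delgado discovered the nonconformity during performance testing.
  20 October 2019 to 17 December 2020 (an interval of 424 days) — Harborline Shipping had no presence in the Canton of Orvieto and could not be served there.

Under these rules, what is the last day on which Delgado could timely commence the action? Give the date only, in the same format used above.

5 July 2021

Because discovery on 7 May 2017 post-dates the 21 August 2015 act, accrual under the later-of rule falls on 7 May 2017.
3 years from 7 May 2017 is 7 May 2020.
The period was tolled for 424 days by the defendant's absence from the jurisdiction (20 October 2019 to 17 December 2020), pushing the deadline to 5 July 2021.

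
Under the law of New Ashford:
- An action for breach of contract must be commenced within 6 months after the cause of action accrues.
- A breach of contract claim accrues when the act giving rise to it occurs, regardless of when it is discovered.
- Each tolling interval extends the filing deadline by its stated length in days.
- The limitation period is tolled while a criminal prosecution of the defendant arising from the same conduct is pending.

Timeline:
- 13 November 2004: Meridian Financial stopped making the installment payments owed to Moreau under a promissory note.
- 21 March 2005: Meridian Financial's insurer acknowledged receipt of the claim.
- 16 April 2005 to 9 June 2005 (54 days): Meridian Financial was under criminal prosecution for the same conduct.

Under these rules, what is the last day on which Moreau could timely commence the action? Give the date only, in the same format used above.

6 July 2005

The claim accrued on 13 November 2004, when the wrongful act occurred.
6 months from 13 November 2004 is 13 May 2005.
The pending criminal prosecution from 16 April 2005 to 9 June 2005 tolled the period for 54 days, extending the deadline to 6 July 2005.
The other events in the timeline have no effect on the limitation period under the stated rules.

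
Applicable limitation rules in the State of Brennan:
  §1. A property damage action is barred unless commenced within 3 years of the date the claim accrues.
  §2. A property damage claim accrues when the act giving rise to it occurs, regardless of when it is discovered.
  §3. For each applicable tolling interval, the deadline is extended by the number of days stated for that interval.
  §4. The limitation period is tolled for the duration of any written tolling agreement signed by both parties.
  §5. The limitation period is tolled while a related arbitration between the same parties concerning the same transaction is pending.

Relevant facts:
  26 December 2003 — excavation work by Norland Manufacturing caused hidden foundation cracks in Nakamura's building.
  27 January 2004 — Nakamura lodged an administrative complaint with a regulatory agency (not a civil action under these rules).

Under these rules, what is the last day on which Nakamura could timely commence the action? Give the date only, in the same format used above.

26 December 2006

The limitation period began to run on 26 December 2003.
3 years from 26 December 2003 is 26 December 2006.
The other events in the timeline have no effect on the limitation period under the stated rules.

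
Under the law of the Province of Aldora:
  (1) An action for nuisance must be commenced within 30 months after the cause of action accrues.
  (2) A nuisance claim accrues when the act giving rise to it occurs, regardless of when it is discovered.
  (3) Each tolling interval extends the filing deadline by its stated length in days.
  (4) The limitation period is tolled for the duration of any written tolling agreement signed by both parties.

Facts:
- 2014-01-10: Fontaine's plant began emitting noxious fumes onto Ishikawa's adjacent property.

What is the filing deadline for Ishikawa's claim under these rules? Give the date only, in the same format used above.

The limitation period began to run on 2014-01-10.
The untolled deadline — 30 months after 2014-01-10 — is 2016-07-10.

2016-07-10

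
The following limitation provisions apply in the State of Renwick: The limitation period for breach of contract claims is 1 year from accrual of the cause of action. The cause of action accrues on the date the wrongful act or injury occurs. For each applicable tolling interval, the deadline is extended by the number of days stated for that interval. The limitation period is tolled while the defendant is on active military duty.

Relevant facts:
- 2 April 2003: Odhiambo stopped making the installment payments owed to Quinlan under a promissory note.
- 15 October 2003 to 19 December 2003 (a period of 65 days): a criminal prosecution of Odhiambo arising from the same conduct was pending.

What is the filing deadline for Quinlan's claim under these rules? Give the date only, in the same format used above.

The limitation period began to run on 2 April 2003.
1 year from 2 April 2003 is 2 April 2004.
No stated provision tolls the period for a criminal prosecution, so the interval from 15 October 2003 to 19 December 2003 has no effect on the deadline.

2 April 2004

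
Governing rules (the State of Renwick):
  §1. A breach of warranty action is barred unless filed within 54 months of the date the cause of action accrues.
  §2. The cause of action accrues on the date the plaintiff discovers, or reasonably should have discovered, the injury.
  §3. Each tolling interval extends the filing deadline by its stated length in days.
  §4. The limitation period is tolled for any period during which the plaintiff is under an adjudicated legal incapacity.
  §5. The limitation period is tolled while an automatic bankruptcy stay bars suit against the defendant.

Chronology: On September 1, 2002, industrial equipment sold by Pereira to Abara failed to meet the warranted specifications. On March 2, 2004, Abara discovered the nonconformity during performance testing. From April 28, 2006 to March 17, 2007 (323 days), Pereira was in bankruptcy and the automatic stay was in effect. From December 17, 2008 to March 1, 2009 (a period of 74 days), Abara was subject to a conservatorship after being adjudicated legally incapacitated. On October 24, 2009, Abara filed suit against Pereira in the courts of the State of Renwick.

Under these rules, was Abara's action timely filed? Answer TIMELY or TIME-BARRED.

TIME-BARRED

Accrual is tied to discovery, so the period began on March 2, 2004 rather than on September 1, 2002 when the act occurred.
The untolled deadline — 54 months after March 2, 2004 — is September 2, 2008.
The period was tolled for 323 days by the automatic bankruptcy stay (April 28, 2006 to March 17, 2007), pushing the deadline to July 22, 2009.
The period was tolled for 74 days by the plaintiff's legal incapacity (December 17, 2008 to March 1, 2009), pushing the deadline to October 4, 2009.
Filing on October 24, 2009 missed the October 4, 2009 deadline — the action is time-barred.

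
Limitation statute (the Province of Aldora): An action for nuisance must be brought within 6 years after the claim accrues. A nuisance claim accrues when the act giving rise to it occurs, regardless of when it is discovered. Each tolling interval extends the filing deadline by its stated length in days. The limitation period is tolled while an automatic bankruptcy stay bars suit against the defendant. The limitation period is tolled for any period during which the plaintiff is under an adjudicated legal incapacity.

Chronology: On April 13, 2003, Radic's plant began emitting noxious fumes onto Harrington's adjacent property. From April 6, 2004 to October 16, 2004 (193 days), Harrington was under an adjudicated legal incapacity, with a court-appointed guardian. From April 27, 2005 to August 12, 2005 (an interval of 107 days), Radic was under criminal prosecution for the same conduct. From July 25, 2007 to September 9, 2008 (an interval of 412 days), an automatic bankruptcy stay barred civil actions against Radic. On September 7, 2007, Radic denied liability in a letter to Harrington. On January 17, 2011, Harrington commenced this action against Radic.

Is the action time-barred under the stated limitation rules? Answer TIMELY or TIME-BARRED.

TIME-BARRED

The claim accrued on April 13, 2003, the date of the act.
Adding the 6 years base period to April 13, 2003 gives a deadline of April 13, 2009, before any tolling.
The plaintiff's legal incapacity from April 6, 2004 to October 16, 2004 tolled the period for 193 days, extending the deadline to October 23, 2009.
The automatic bankruptcy stay from July 25, 2007 to September 9, 2008 tolled the period for 412 days, extending the deadline to December 9, 2010.
No stated provision tolls the period for a criminal prosecution, so the interval from April 27, 2005 to August 12, 2005 has no effect on the deadline.
Nothing else in the chronology tolls or restarts the period.
The January 17, 2011 filing falls after the December 9, 2010 deadline; the claim is time-barred.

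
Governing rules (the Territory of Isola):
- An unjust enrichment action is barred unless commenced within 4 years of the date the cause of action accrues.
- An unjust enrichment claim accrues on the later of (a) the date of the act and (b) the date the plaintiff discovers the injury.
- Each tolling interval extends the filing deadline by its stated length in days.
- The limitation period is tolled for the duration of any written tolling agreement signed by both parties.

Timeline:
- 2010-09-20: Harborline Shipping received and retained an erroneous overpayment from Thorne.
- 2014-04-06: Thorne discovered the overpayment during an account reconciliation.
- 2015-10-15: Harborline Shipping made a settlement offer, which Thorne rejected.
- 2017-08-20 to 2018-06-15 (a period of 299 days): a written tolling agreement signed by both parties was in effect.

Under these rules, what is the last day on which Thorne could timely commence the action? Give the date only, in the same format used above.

Because discovery on 2014-04-06 post-dates the 2010-09-20 act, accrual under the later-of rule falls on 2014-04-06.
Adding the 4 years base period to 2014-04-06 gives a deadline of 2018-04-06, before any tolling.
The written tolling agreement from 2017-08-20 to 2018-06-15 tolled the period for 299 days, extending the deadline to 2019-01-30.
None of the other events listed affects the running of the period under the stated rules.

2019-01-30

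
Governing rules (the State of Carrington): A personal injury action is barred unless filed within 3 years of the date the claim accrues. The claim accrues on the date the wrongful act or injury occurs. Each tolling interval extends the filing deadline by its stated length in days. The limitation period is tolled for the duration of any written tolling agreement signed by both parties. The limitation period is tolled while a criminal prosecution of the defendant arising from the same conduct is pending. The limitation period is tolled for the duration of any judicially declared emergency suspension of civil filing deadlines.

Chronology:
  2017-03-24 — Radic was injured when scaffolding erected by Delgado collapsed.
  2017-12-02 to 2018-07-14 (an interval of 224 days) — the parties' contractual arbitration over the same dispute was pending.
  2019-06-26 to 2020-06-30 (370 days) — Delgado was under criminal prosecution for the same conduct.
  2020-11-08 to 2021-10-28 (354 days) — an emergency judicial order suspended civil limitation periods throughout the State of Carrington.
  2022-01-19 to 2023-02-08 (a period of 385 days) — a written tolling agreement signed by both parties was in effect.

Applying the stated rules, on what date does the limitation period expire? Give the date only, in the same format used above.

The claim accrued on 2017-03-24, when the wrongful act occurred.
3 years from 2017-03-24 is 2020-03-24.
The pending criminal prosecution from 2019-06-26 to 2020-06-30 tolled the period for 370 days, extending the deadline to 2021-03-29.
The period was tolled for 354 days by the emergency suspension of filing deadlines (2020-11-08 to 2021-10-28), pushing the deadline to 2022-03-18.
The written tolling agreement from 2022-01-19 to 2023-02-08 tolled the period for 385 days, extending the deadline to 2023-04-07.
Although a pending arbitration ran from 2017-12-02 to 2018-07-14, the stated rules do not make that a tolling event, so it is disregarded.

2023-04-07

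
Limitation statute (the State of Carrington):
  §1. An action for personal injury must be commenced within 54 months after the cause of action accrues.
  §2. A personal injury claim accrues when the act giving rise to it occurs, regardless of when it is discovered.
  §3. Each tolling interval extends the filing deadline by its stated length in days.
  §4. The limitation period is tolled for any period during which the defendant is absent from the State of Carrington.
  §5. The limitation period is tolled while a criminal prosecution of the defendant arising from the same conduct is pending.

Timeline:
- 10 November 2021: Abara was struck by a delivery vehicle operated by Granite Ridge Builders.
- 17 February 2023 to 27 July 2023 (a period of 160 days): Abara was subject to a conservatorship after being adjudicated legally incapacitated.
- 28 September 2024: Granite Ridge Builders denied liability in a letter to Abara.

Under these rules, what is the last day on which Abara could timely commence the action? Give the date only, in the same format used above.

10 May 2026

The claim accrued on 10 November 2021, when the wrongful act occurred.
Adding the 54 months base period to 10 November 2021 gives a deadline of 10 May 2026, before any tolling.
No stated provision tolls the period for the plaintiff's incapacity, so the interval from 17 February 2023 to 27 July 2023 has no effect on the deadline.
Nothing else in the chronology tolls or restarts the period.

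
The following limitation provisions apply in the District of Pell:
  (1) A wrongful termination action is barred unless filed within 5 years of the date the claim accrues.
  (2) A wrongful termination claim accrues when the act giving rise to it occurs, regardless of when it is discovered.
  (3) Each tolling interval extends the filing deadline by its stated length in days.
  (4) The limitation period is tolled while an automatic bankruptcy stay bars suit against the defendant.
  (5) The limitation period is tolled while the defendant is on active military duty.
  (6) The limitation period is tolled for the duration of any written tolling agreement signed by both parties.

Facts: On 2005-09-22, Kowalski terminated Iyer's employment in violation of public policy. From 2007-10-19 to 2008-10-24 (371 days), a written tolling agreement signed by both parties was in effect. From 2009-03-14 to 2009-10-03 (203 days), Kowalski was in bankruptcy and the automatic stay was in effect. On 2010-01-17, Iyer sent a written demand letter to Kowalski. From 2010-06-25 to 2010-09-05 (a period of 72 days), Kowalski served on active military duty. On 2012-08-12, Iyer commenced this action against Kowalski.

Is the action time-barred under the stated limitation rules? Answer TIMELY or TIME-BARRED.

TIME-BARRED

The claim accrued on 2005-09-22, the date of the act.
Adding the 5 years base period to 2005-09-22 gives a deadline of 2010-09-22, before any tolling.
The period was tolled for 371 days by the written tolling agreement (2007-10-19 to 2008-10-24), pushing the deadline to 2011-09-28.
The period was tolled for 203 days by the automatic bankruptcy stay (2009-03-14 to 2009-10-03), pushing the deadline to 2012-04-18.
Because the defendant's active military service ran from 2010-06-25 to 2010-09-05, the deadline is extended by 72 days to 2012-06-29.
None of the other events listed affects the running of the period under the stated rules.
Filing on 2012-08-12 missed the 2012-06-29 deadline — the action is time-barred.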